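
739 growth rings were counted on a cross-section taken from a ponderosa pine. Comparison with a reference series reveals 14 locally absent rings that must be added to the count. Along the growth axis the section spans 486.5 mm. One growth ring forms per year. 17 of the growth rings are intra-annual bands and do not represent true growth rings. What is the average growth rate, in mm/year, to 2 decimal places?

Correcting the raw count gives 739 − 17 + 14 = 736 true growth rings.
Extension rate ≈ 486.5 / 736 = 0.66 mm/year.

0.66 mm/year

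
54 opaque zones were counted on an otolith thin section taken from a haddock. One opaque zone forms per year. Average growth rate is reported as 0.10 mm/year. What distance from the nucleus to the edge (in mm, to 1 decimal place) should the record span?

5.4 mm

54 years of growth are recorded.
54 years at 0.10 mm/year gives 0.10 × 54 = 5.4 mm.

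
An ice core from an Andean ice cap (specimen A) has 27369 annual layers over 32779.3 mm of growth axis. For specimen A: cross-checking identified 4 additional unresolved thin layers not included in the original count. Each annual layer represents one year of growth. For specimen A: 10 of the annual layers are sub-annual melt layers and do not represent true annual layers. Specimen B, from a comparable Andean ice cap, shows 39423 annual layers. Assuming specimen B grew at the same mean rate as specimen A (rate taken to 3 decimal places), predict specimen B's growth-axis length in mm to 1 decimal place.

Specimen A: adjusted count: 27369 − 10 + 4 = 27363 annual layers.
A: Extension rate ≈ 32779.3 / 27363 = 1.198 mm/year.
B's length ≈ 1.198 × 39423 = 47228.8 mm.

47228.8 mm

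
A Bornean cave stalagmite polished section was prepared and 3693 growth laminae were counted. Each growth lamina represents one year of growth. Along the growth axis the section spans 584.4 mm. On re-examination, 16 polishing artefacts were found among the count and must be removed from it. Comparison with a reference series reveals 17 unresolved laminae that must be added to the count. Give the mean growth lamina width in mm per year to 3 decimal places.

After corrections the count is 3693 − 16 + 17 = 3694 growth laminae.
584.4 mm over 3694 years gives 584.4 / 3694 ≈ 0.158 mm per year.

0.158 mm per year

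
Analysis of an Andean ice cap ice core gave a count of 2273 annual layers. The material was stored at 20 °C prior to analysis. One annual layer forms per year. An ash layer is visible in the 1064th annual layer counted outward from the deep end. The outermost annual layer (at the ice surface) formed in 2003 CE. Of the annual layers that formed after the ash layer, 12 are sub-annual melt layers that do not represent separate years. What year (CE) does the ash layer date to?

The ash layer sits at annual layer 1064 from the deep end, so 2273 − 1064 = 1209 annual layers formed after it.
1209 − 12 false = 1197 true annual layers after the ash layer.
2003 − 1197 = 806 CE.

806 CE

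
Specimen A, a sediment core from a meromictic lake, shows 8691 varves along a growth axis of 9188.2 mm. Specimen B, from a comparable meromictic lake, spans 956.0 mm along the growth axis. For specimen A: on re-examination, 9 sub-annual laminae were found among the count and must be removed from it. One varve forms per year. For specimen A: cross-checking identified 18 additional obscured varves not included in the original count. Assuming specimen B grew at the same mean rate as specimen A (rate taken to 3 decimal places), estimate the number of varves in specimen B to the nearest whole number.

905 varves

Specimen A: after corrections the count is 8691 − 9 + 18 = 8700 varves.
A: Mean rate = 9188.2 mm / 8700 years ≈ 1.056 mm per year.
For B, 956.0 / 1.056 = 905.30 years ≈ 905 varves.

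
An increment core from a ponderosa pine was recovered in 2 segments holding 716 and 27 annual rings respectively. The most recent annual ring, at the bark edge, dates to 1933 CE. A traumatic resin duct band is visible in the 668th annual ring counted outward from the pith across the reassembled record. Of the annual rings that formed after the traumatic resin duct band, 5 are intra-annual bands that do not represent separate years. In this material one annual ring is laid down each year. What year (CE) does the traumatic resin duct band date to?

1863 CE

Total annual rings = 716 + 27 = 743.
Between annual ring 668 and the bark edge there are 743 − 668 = 75 annual rings.
Removing the 5 false annual rings leaves 75 − 5 = 70 true annual rings beyond the traumatic resin duct band.
The annual ring at the bark edge is 1933 CE, so the traumatic resin duct band dates to 1933 − 70 = 1863 CE.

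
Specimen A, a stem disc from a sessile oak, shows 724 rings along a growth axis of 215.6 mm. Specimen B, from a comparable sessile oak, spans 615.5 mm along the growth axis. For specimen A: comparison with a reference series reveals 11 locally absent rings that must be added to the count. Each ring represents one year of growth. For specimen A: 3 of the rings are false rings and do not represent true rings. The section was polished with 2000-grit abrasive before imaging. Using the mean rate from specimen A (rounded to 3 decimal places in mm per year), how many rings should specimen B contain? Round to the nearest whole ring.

2086 rings

Specimen A: adjusted count: 724 − 3 + 11 = 732 rings.
A: Extension rate ≈ 215.6 / 732 = 0.295 mm/year.
Specimen B: 615.5 mm / 0.295 mm per year = 2086.44 years ≈ 2086 rings.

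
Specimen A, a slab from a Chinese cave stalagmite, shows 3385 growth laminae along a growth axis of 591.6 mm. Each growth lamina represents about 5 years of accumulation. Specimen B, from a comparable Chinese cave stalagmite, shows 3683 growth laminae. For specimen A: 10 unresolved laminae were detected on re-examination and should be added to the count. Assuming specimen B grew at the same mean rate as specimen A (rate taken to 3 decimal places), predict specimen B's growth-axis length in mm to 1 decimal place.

644.5 mm

Specimen A: adjusted count: 3385 + 10 = 3395 growth laminae.
Specimen A: 3395 growth laminae at 5 years each span 3395 × 5 = 16975 years.
A: 591.6 mm over 16975 years gives 591.6 / 16975 ≈ 0.035 mm per year.
Specimen B: multiplying by 5 years per growth lamina: 3683 × 5 = 18415 years. B's length ≈ 0.035 × 18415 = 644.5 mm.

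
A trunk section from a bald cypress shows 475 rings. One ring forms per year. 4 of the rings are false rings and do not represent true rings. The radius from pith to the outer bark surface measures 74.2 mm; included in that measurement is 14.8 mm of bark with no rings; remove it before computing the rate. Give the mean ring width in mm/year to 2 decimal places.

0.13 mm/year

Correcting the raw count gives 475 − 4 = 471 true rings.
Removing the 14.8 mm offcut leaves 74.2 − 14.8 = 59.4 mm.
Extension rate ≈ 59.4 / 471 = 0.13 mm/year.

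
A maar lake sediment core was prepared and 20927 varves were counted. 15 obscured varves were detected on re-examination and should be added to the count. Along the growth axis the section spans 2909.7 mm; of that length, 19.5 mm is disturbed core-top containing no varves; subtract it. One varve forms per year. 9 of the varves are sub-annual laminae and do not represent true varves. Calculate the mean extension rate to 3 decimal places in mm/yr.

After corrections the count is 20927 − 9 + 15 = 20933 varves.
The growth record spans 2909.7 − 19.5 = 2890.2 mm.
Extension rate ≈ 2890.2 / 20933 = 0.138 mm/yr.

0.138 mm/yr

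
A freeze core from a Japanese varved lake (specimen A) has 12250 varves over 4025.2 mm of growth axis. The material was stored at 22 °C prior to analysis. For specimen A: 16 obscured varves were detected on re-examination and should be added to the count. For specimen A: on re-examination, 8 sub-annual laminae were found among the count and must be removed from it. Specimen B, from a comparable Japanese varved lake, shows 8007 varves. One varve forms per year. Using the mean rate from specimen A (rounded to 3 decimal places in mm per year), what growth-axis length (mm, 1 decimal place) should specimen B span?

2626.3 mm

Specimen A: correcting the raw count gives 12250 − 8 + 16 = 12258 true varves.
A: Extension rate ≈ 4025.2 / 12258 = 0.328 mm per year.
B's length ≈ 0.328 × 8007 = 2626.3 mm.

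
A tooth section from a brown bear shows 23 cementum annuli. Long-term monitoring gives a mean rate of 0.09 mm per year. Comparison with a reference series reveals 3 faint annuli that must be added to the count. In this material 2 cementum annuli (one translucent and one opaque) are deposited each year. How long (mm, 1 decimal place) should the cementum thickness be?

After corrections the count is 23 + 3 = 26 cementum annuli.
26 cementum annuli at 2 per year is 26 / 2 = 13 years.
13 years at 0.09 mm/year gives 0.09 × 13 = 1.2 mm.

1.2 mm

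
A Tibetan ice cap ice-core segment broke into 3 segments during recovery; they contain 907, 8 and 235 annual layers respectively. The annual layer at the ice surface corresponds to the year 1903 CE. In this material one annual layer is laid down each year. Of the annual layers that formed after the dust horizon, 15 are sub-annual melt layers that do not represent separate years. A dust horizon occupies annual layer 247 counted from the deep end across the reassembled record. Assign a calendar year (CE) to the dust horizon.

Total annual layers = 907 + 8 + 235 = 1150.
Between annual layer 247 and the ice surface there are 1150 − 247 = 903 annual layers.
903 − 15 false = 888 true annual layers after the dust horizon.
1903 − 888 = 1015 CE.

1015 CE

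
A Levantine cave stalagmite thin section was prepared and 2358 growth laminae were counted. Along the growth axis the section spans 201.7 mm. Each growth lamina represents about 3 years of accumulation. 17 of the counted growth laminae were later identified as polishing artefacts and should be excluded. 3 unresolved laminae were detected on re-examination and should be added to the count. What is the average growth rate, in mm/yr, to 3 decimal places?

True growth lamina count = 2358 − 17 + 3 = 2344.
Multiplying by 3 years per growth lamina: 2344 × 3 = 7032 years.
Extension rate ≈ 201.7 / 7032 = 0.029 mm/yr.

0.029 mm/yr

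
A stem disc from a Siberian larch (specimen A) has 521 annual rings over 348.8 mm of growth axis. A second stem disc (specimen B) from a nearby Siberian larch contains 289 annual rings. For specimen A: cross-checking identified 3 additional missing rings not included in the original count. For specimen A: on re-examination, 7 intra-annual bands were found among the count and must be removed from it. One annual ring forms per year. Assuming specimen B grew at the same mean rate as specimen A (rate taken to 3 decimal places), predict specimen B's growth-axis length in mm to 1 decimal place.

Specimen A: true annual ring count = 521 − 7 + 3 = 517.
A: Extension rate ≈ 348.8 / 517 = 0.675 mm per year.
Length of B = 0.675 × 289 = 195.1 mm.

195.1 mm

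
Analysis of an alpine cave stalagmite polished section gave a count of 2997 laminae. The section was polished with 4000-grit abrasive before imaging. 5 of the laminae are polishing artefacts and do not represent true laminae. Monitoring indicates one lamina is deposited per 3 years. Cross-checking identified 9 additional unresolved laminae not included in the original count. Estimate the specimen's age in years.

9003 yr

After corrections the count is 2997 − 5 + 9 = 3001 laminae.
At 3 years per lamina, 3001 × 3 = 9003 years.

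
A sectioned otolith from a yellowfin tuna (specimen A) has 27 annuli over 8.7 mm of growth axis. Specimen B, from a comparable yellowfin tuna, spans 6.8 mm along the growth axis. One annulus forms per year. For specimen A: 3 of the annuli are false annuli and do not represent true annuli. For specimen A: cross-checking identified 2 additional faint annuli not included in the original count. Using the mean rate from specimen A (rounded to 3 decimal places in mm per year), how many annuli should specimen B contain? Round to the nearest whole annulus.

Specimen A: true annulus count = 27 − 3 + 2 = 26.
A: Extension rate ≈ 8.7 / 26 = 0.335 mm/year.
B spans 6.8 / 0.335 = 20.30 years ≈ 20 annuli.

20 annuli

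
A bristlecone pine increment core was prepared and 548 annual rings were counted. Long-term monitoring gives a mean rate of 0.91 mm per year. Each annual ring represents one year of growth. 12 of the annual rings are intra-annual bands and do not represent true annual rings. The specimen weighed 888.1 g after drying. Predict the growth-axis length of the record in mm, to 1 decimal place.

487.8 mm

Adjusted count: 548 − 12 = 536 annual rings.
Length ≈ 0.91 × 536 = 487.8 mm.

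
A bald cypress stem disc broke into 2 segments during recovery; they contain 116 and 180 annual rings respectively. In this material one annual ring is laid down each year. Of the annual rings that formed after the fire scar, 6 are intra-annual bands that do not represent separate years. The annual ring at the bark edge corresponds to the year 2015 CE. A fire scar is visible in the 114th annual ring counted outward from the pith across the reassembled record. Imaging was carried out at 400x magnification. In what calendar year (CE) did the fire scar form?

1839 CE

Total annual rings = 116 + 180 = 296.
Between annual ring 114 and the bark edge there are 296 − 114 = 182 annual rings.
Excluding 6 false annual rings: 182 − 6 = 176.
The annual ring at the bark edge is 2015 CE, so the fire scar dates to 2015 − 176 = 1839 CE.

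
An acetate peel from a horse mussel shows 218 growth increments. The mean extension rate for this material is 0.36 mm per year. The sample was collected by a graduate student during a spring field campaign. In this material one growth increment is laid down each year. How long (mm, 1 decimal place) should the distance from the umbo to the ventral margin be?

78.5 mm

The record spans 218 years at 0.36 mm per year.
Predicted length = 0.36 mm/year × 218 years = 78.5 mm.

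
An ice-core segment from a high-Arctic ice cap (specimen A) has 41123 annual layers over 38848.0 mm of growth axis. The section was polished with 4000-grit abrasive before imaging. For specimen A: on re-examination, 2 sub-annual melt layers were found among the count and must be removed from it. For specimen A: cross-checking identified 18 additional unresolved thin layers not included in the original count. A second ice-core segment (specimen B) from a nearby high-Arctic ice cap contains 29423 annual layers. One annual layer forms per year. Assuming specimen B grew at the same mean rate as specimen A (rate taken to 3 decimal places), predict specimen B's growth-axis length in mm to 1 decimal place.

27775.3 mm

Specimen A: true annual layer count = 41123 − 2 + 18 = 41139.
A: Extension rate ≈ 38848.0 / 41139 = 0.944 mm per year.
Length of B = 0.944 × 29423 = 27775.3 mm.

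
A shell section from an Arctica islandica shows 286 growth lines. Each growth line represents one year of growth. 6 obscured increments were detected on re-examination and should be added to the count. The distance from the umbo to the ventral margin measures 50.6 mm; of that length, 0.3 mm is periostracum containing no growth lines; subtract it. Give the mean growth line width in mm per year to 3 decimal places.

True growth line count = 286 + 6 = 292.
The growth record spans 50.6 − 0.3 = 50.3 mm.
Mean rate = 50.3 mm / 292 years ≈ 0.172 mm per year.

0.172 mm per year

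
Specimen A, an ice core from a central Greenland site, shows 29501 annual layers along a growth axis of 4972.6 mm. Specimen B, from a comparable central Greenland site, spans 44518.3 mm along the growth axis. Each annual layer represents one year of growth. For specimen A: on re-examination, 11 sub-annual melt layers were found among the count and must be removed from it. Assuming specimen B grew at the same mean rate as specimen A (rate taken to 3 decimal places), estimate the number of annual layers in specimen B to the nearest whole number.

263422 annual layers

Specimen A: correcting the raw count gives 29501 − 11 = 29490 true annual layers.
A: 4972.6 mm over 29490 years gives 4972.6 / 29490 ≈ 0.169 mm/yr.
For B, 44518.3 / 0.169 = 263421.89 years ≈ 263422 annual layers.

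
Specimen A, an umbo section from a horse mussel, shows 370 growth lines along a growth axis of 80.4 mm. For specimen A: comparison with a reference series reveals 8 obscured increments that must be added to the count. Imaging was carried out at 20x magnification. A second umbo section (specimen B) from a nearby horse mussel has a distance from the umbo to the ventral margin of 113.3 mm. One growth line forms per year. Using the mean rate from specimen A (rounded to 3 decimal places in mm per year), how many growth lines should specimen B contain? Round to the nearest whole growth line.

532 growth lines

Specimen A: correcting the raw count gives 370 + 8 = 378 true growth lines.
A: Mean rate = 80.4 mm / 378 years ≈ 0.213 mm/yr.
B spans 113.3 / 0.213 = 531.92 years ≈ 532 growth lines.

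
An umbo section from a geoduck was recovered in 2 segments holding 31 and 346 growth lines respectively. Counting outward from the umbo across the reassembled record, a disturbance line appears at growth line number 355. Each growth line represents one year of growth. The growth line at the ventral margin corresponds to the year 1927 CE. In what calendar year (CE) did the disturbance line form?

Total growth lines = 31 + 346 = 377.
The disturbance line sits at growth line 355 from the umbo, so 377 − 355 = 22 growth lines formed after it.
Counting back 22 years from 1927 CE places the disturbance line in 1927 − 22 = 1905 CE.

1905 CE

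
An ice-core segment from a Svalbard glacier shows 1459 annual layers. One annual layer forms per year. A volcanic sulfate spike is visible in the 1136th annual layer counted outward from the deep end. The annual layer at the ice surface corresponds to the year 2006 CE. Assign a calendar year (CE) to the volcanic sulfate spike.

Between annual layer 1136 and the ice surface there are 1459 − 1136 = 323 annual layers.
2006 − 323 = 1683 CE.

1683 CE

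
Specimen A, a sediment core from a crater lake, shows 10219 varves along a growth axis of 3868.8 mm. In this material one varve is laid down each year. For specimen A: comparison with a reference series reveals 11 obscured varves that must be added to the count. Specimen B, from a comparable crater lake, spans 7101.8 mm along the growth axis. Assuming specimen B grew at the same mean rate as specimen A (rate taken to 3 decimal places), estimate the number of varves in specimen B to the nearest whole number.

Specimen A: correcting the raw count gives 10219 + 11 = 10230 true varves.
A: Mean rate = 3868.8 mm / 10230 years ≈ 0.378 mm/year.
For B, 7101.8 / 0.378 = 18787.83 years ≈ 18788 varves.

18788 varves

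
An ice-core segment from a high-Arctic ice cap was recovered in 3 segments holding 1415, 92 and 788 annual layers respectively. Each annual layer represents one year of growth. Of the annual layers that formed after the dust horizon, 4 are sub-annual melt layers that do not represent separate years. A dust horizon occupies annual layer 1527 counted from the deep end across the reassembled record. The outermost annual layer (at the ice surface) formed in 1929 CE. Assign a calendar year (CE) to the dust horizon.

Total annual layers = 1415 + 92 + 788 = 2295.
Between annual layer 1527 and the ice surface there are 2295 − 1527 = 768 annual layers.
Removing the 4 false annual layers leaves 768 − 4 = 764 true annual layers beyond the dust horizon.
The annual layer at the ice surface is 1929 CE, so the dust horizon dates to 1929 − 764 = 1165 CE.

1165 CE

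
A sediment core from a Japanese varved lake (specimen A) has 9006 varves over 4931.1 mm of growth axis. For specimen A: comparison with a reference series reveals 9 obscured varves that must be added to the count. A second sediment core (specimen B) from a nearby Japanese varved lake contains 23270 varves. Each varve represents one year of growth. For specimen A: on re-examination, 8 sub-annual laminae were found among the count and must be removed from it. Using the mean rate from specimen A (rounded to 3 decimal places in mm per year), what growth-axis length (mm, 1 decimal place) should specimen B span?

Specimen A: adjusted count: 9006 − 8 + 9 = 9007 varves.
A: Mean rate = 4931.1 mm / 9007 years ≈ 0.547 mm per year.
B's length ≈ 0.547 × 23270 = 12728.7 mm.

12728.7 mm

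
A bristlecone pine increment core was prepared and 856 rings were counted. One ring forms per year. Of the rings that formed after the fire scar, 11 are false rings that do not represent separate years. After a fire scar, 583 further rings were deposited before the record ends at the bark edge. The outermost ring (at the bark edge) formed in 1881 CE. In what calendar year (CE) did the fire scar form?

1309 CE

583 rings post-date the fire scar.
Excluding 11 false rings: 583 − 11 = 572.
1881 − 572 = 1309 CE.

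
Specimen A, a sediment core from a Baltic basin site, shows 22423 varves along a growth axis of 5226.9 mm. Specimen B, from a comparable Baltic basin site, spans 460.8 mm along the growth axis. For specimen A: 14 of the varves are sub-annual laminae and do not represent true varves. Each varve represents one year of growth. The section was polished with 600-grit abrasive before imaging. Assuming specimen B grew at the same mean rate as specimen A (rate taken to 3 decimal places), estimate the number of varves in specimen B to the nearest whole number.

1978 varves

Specimen A: after corrections the count is 22423 − 14 = 22409 varves.
A: 5226.9 mm over 22409 years gives 5226.9 / 22409 ≈ 0.233 mm/yr.
B spans 460.8 / 0.233 = 1977.68 years ≈ 1978 varves.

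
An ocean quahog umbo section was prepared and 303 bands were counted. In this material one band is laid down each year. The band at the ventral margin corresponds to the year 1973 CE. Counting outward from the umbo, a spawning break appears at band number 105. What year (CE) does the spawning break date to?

1775 CE

303 − 105 = 198 bands lie beyond the spawning break toward the ventral margin.
1973 − 198 = 1775 CE.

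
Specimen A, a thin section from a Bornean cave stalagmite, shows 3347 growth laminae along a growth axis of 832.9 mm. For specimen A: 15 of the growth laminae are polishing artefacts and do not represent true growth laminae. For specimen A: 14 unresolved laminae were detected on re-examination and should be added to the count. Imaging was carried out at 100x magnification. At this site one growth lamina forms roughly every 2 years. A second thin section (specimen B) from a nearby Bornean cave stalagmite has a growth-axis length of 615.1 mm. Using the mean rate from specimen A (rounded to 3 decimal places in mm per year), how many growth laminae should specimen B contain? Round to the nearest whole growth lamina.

Specimen A: correcting the raw count gives 3347 − 15 + 14 = 3346 true growth laminae.
Specimen A: at 2 years per growth lamina, 3346 × 2 = 6692 years.
A: 832.9 mm over 6692 years gives 832.9 / 6692 ≈ 0.124 mm/year.
Specimen B: 615.1 mm / 0.124 mm per year = 4960.48 years; at 2 years per growth lamina that is 4960.48 / 2 ≈ 2480 growth laminae.

2480 growth laminae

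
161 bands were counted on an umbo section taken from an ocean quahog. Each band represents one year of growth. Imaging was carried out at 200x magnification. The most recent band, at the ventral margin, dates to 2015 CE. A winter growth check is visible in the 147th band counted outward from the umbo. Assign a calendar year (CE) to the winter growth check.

161 − 147 = 14 bands lie beyond the winter growth check toward the ventral margin.
The band at the ventral margin is 2015 CE, so the winter growth check dates to 2015 − 14 = 2001 CE.

2001 CE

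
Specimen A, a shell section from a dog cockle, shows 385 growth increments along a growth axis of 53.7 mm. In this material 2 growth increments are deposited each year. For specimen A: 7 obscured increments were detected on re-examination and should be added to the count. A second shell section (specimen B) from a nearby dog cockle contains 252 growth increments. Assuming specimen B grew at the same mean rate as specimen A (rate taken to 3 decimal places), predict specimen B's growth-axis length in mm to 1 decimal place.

34.5 mm

Specimen A: adjusted count: 385 + 7 = 392 growth increments.
Specimen A: dividing by 2 growth increments per year: 392 / 2 = 196 years.
A: Mean rate = 53.7 mm / 196 years ≈ 0.274 mm per year.
Specimen B: with 2 growth increments per year, 252 / 2 = 126 years. For B, 0.274 mm/year × 126 years = 34.5 mm.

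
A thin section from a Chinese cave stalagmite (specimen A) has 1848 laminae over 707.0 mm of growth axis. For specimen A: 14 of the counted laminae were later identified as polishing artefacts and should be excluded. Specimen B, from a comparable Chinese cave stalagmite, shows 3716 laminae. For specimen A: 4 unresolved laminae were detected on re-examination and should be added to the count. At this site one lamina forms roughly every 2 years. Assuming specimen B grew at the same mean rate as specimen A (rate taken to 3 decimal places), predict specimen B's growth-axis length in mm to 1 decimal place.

1426.9 mm

Specimen A: correcting the raw count gives 1848 − 14 + 4 = 1838 true laminae.
Specimen A: at 2 years per lamina, 1838 × 2 = 3676 years.
A: Extension rate ≈ 707.0 / 3676 = 0.192 mm per year.
Specimen B: 3716 laminae at 2 years each span 3716 × 2 = 7432 years. B's length ≈ 0.192 × 7432 = 1426.9 mm.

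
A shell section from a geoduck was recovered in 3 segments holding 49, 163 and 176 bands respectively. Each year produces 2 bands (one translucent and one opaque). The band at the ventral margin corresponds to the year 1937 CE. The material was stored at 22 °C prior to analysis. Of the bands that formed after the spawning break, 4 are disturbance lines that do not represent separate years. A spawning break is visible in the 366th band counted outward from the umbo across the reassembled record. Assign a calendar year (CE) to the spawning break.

Total bands = 49 + 163 + 176 = 388.
388 − 366 = 22 bands lie beyond the spawning break toward the ventral margin.
22 − 4 false = 18 true bands after the spawning break.
With 2 bands per year, 18 / 2 = 9 years.
Counting back 9 years from 1937 CE places the spawning break in 1937 − 9 = 1928 CE.

1928 CE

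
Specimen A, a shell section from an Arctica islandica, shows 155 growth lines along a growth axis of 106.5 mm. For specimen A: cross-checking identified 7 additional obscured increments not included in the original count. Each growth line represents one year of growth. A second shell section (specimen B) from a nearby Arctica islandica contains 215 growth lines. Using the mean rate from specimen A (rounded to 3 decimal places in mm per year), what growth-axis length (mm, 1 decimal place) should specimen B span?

141.3 mm

Specimen A: true growth line count = 155 + 7 = 162.
A: Extension rate ≈ 106.5 / 162 = 0.657 mm/yr.
Length of B = 0.657 × 215 = 141.3 mm.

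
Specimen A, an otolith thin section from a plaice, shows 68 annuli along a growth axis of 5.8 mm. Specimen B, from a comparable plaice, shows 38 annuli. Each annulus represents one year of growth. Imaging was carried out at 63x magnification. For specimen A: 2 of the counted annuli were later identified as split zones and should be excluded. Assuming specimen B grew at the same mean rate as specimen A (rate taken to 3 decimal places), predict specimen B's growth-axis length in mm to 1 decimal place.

Specimen A: adjusted count: 68 − 2 = 66 annuli.
A: 5.8 mm over 66 years gives 5.8 / 66 ≈ 0.088 mm/yr.
For B, 0.088 mm/year × 38 years = 3.3 mm.

3.3 mm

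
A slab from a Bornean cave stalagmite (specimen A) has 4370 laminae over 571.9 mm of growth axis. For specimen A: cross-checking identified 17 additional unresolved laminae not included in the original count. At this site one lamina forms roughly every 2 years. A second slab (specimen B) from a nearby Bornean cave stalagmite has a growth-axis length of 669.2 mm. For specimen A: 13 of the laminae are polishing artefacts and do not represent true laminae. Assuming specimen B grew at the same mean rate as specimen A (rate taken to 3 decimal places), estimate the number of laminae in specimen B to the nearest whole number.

5148 laminae

Specimen A: adjusted count: 4370 − 13 + 17 = 4374 laminae.
Specimen A: multiplying by 2 years per lamina: 4374 × 2 = 8748 years.
A: Mean rate = 571.9 mm / 8748 years ≈ 0.065 mm/year.
Specimen B: 669.2 mm / 0.065 mm per year = 10295.38 years; at 2 years per lamina that is 10295.38 / 2 ≈ 5148 laminae.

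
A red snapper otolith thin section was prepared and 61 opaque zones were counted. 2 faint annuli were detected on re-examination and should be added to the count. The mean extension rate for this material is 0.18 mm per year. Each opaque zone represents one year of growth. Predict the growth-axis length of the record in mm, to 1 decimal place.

True opaque zone count = 61 + 2 = 63.
63 years at 0.18 mm/year gives 0.18 × 63 = 11.3 mm.

11.3 mm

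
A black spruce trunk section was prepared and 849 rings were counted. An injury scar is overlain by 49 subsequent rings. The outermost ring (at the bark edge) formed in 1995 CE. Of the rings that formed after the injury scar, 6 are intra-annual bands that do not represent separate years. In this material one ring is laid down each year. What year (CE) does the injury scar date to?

1952 CE

49 rings post-date the injury scar.
Excluding 6 false rings: 49 − 6 = 43.
1995 − 43 = 1952 CE.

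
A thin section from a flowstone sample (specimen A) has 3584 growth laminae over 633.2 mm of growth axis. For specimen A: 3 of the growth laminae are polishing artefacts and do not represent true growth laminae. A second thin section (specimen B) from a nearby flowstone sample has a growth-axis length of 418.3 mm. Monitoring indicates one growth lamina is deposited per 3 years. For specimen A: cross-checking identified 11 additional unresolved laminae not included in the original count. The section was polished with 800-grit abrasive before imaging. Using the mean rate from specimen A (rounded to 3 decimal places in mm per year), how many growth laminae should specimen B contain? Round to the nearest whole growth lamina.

2363 growth laminae

Specimen A: true growth lamina count = 3584 − 3 + 11 = 3592.
Specimen A: 3592 growth laminae at 3 years each span 3592 × 3 = 10776 years.
A: Extension rate ≈ 633.2 / 10776 = 0.059 mm/year.
B spans 418.3 / 0.059 = 7089.83 years; at 3 years per growth lamina that is 7089.83 / 3 ≈ 2363 growth laminae.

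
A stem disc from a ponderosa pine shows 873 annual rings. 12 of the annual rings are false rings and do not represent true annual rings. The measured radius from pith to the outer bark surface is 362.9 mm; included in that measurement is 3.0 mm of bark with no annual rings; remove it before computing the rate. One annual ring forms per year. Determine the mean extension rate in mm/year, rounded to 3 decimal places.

0.418 mm/year

Correcting the raw count gives 873 − 12 = 861 true annual rings.
The growth record spans 362.9 − 3.0 = 359.9 mm.
Mean rate = 359.9 mm / 861 years ≈ 0.418 mm/year.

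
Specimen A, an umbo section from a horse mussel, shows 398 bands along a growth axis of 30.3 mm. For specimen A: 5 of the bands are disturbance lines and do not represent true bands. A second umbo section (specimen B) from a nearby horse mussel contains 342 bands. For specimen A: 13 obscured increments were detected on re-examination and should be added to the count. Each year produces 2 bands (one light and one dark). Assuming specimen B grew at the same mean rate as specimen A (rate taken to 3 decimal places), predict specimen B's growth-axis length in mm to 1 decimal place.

25.5 mm

Specimen A: adjusted count: 398 − 5 + 13 = 406 bands.
Specimen A: dividing by 2 bands per year: 406 / 2 = 203 years.
A: Extension rate ≈ 30.3 / 203 = 0.149 mm/year.
Specimen B: with 2 bands per year, 342 / 2 = 171 years. For B, 0.149 mm/year × 171 years = 25.5 mm.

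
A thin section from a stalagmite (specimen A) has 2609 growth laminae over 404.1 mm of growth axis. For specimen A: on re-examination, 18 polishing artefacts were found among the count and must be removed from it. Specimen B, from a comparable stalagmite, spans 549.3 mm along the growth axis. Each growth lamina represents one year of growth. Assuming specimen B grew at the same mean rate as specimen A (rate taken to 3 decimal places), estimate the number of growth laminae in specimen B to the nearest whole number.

Specimen A: after corrections the count is 2609 − 18 = 2591 growth laminae.
A: Mean rate = 404.1 mm / 2591 years ≈ 0.156 mm/yr.
Specimen B: 549.3 mm / 0.156 mm per year = 3521.15 years ≈ 3521 growth laminae.

3521 growth laminae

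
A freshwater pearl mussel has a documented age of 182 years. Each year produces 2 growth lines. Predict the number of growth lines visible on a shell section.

Expected growth lines: 182 × 2 = 364.
So 364 growth lines should be present.

364 growth lines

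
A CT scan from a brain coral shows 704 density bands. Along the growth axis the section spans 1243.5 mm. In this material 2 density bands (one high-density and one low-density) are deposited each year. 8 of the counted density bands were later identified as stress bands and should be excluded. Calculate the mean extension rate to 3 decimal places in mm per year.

3.573 mm per year

Adjusted count: 704 − 8 = 696 density bands.
696 density bands at 2 per year is 696 / 2 = 348 years.
1243.5 mm over 348 years gives 1243.5 / 348 ≈ 3.573 mm per year.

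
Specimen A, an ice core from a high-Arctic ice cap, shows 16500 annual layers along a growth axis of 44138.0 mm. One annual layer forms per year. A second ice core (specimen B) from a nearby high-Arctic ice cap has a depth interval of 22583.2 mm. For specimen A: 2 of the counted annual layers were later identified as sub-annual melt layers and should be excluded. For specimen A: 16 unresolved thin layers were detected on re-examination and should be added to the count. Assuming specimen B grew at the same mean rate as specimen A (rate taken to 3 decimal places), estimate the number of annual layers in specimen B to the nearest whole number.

Specimen A: adjusted count: 16500 − 2 + 16 = 16514 annual layers.
A: Extension rate ≈ 44138.0 / 16514 = 2.673 mm per year.
B spans 22583.2 / 2.673 = 8448.63 years ≈ 8449 annual layers.

8449 annual layers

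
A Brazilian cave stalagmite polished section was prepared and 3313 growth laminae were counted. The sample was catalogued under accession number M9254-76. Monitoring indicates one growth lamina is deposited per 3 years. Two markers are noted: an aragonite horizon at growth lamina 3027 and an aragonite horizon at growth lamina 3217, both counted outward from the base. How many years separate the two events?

Separation: 3217 − 3027 = 190 growth laminae.
At 3 years per growth lamina, 190 × 3 = 570 years.

570 yr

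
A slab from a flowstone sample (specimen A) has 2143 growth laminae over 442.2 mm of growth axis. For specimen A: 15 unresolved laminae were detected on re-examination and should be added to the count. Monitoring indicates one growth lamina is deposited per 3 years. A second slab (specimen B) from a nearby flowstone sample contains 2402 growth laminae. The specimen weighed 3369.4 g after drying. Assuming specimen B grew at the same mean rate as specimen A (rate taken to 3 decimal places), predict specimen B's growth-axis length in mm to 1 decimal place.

490.0 mm

Specimen A: correcting the raw count gives 2143 + 15 = 2158 true growth laminae.
Specimen A: 2158 growth laminae at 3 years each span 2158 × 3 = 6474 years.
A: Mean rate = 442.2 mm / 6474 years ≈ 0.068 mm per year.
Specimen B: 2402 growth laminae at 3 years each span 2402 × 3 = 7206 years. Length of B = 0.068 × 7206 = 490.0 mm.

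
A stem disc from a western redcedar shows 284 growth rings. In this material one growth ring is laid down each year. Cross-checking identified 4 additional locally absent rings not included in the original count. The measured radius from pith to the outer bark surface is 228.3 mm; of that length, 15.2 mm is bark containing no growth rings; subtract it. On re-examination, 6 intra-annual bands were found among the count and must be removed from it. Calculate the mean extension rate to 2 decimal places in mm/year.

Correcting the raw count gives 284 − 6 + 4 = 282 true growth rings.
Net length = 228.3 − 15.2 = 213.1 mm.
Mean rate = 213.1 mm / 282 years ≈ 0.76 mm/year.

0.76 mm/year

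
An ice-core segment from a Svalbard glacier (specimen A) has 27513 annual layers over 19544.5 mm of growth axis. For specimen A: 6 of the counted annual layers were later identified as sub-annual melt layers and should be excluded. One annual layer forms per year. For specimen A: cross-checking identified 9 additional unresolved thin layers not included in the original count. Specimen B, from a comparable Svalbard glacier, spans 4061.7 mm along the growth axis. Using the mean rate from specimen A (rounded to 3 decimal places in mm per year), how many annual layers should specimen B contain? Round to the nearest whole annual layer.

5721 annual layers

Specimen A: adjusted count: 27513 − 6 + 9 = 27516 annual layers.
A: 19544.5 mm over 27516 years gives 19544.5 / 27516 ≈ 0.710 mm/year.
B spans 4061.7 / 0.710 = 5720.70 years ≈ 5721 annual layers.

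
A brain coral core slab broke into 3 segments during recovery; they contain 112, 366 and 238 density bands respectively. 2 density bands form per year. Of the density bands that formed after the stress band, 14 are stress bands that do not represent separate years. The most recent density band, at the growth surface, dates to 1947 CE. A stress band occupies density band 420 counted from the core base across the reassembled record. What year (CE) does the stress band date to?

1806 CE

Total density bands = 112 + 366 + 238 = 716.
716 − 420 = 296 density bands lie beyond the stress band toward the growth surface.
296 − 14 false = 282 true density bands after the stress band.
Dividing by 2 density bands per year: 282 / 2 = 141 years.
The density band at the growth surface is 1947 CE, so the stress band dates to 1947 − 141 = 1806 CE.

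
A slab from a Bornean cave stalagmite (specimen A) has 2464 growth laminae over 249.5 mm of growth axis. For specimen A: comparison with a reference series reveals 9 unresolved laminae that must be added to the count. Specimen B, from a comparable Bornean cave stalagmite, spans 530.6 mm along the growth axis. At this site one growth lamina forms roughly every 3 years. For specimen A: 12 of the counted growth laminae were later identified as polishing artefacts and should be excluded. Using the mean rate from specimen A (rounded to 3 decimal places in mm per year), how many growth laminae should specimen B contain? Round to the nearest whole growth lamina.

5202 growth laminae

Specimen A: after corrections the count is 2464 − 12 + 9 = 2461 growth laminae.
Specimen A: 2461 growth laminae at 3 years each span 2461 × 3 = 7383 years.
A: Mean rate = 249.5 mm / 7383 years ≈ 0.034 mm/yr.
Specimen B: 530.6 mm / 0.034 mm per year = 15605.88 years; at 3 years per growth lamina that is 15605.88 / 3 ≈ 5202 growth laminae.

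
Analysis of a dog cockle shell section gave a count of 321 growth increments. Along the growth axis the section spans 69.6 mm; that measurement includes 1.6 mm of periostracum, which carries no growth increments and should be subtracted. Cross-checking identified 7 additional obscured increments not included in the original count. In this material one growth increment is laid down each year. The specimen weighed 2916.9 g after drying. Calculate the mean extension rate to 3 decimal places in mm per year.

0.207 mm per year

Correcting the raw count gives 321 + 7 = 328 true growth increments.
Removing the 1.6 mm offcut leaves 69.6 − 1.6 = 68.0 mm.
68.0 mm over 328 years gives 68.0 / 328 ≈ 0.207 mm per year.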